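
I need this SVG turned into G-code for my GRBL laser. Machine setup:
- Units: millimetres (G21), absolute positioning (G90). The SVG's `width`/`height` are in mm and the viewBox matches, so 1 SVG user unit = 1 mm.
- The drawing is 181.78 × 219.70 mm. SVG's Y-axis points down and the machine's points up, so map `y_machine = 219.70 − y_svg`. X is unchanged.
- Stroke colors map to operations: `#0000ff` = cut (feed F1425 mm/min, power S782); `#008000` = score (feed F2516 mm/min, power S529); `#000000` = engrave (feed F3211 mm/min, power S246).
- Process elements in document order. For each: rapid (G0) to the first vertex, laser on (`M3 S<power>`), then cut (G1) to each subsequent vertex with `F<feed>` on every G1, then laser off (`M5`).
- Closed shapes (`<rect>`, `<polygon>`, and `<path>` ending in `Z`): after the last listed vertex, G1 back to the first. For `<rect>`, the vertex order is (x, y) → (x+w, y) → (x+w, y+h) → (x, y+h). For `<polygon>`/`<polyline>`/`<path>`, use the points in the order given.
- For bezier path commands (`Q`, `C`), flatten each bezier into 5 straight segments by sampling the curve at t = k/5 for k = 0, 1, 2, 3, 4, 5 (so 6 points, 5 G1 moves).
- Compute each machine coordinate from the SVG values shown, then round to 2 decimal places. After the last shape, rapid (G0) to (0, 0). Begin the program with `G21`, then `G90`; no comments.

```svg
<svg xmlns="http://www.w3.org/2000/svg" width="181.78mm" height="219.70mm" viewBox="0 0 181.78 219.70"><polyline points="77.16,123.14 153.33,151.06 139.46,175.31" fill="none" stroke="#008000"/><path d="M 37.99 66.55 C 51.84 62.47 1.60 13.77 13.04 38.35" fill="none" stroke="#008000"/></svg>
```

Since the viewBox matches the mm dimensions, user units are millimetres directly. The only transform is the Y-flip y_m = 219.70 − y_svg.

Shape 1 is a open polyline drawn with `<polyline>`. Its stroke #008000 means score at S529, F2516. After flipping Y the toolpath is (77.16,96.56) → (153.33,68.64) → (139.46,44.39).

Shape 2 is a cubic bezier drawn with `<path>`. Its stroke #008000 means score at S529, F2516. After flipping Y the toolpath is (37.99,153.15) → (39.62,160.01) → (31.90,171.92) → (20.87,183.22) → (12.57,188.25) → (13.04,181.35).

G21
G90
G0 X77.16 Y96.56
M3 S529
G1 X153.33 Y68.64 F2516
G1 X139.46 Y44.39 F2516
M5
G0 X37.99 Y153.15
M3 S529
G1 X39.62 Y160.01 F2516
G1 X31.90 Y171.92 F2516
G1 X20.87 Y183.22 F2516
G1 X12.57 Y188.25 F2516
G1 X13.04 Y181.35 F2516
M5
G0 X0.00 Y0.00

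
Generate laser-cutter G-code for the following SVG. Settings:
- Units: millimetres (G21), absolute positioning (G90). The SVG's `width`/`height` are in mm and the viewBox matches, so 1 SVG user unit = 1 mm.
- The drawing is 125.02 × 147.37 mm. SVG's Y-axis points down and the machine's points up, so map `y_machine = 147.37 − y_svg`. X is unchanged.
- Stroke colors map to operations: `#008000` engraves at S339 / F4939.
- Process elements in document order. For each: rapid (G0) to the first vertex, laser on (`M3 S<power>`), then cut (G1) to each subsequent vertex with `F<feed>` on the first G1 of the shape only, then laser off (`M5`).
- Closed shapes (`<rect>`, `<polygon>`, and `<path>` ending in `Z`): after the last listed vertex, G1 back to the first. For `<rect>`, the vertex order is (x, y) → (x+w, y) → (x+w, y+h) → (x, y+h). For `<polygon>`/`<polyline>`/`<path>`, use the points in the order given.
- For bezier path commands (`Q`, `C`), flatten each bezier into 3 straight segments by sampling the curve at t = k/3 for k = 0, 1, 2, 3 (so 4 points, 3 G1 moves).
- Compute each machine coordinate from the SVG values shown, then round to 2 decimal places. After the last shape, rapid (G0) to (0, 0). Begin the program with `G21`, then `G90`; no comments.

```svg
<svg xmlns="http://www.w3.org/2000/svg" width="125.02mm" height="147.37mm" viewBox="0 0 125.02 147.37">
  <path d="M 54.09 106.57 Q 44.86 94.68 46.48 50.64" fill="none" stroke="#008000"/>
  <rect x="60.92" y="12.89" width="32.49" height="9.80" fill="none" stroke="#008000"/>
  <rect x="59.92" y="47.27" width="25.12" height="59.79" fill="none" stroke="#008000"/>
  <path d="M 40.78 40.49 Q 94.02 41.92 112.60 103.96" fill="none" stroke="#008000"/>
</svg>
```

viewBox `0 0 125.02 147.37` with mm width/height → 1 unit = 1 mm. Flip: y_m = 147.37 − y_svg.

**Shape 1** — `<path>` quadratic bezier, stroke `#008000` → engrave (S339, F4939). Control points (SVG): P0=(54.09,106.57), P1=(44.86,94.68), P2=(46.48,50.64); sampled at t=k/3. Machine vertices: (54.09,40.80) → (49.14,52.30) → (46.61,70.94) → (46.48,96.73). Open path.

**Shape 2** — `<rect>` rectangle, stroke `#008000` → engrave (S339, F4939). Machine vertices: (60.92,134.48) → (93.41,134.48) → (93.41,124.68) → (60.92,124.68) → (60.92,134.48). Closed: final G1 returns to the first vertex.

**Shape 3** — `<rect>` rectangle, stroke `#008000` → engrave (S339, F4939). Machine vertices: (59.92,100.10) → (85.04,100.10) → (85.04,40.31) → (59.92,40.31) → (59.92,100.10). Closed: final G1 returns to the first vertex.

**Shape 4** — `<path>` quadratic bezier, stroke `#008000` → engrave (S339, F4939). Control points (SVG): P0=(40.78,40.49), P1=(94.02,41.92), P2=(112.60,103.96); sampled at t=k/3. Machine vertices: (40.78,106.88) → (72.42,99.19) → (96.36,78.04) → (112.60,43.41). Open path.

G21
G90
G0 X54.09 Y40.80
M3 S339
G1 X49.14 Y52.30 F4939
G1 X46.61 Y70.94
G1 X46.48 Y96.73
M5
G0 X60.92 Y134.48
M3 S339
G1 X93.41 Y134.48 F4939
G1 X93.41 Y124.68
G1 X60.92 Y124.68
G1 X60.92 Y134.48
M5
G0 X59.92 Y100.10
M3 S339
G1 X85.04 Y100.10 F4939
G1 X85.04 Y40.31
G1 X59.92 Y40.31
G1 X59.92 Y100.10
M5
G0 X40.78 Y106.88
M3 S339
G1 X72.42 Y99.19 F4939
G1 X96.36 Y78.04
G1 X112.60 Y43.41
M5
G0 X0.00 Y0.00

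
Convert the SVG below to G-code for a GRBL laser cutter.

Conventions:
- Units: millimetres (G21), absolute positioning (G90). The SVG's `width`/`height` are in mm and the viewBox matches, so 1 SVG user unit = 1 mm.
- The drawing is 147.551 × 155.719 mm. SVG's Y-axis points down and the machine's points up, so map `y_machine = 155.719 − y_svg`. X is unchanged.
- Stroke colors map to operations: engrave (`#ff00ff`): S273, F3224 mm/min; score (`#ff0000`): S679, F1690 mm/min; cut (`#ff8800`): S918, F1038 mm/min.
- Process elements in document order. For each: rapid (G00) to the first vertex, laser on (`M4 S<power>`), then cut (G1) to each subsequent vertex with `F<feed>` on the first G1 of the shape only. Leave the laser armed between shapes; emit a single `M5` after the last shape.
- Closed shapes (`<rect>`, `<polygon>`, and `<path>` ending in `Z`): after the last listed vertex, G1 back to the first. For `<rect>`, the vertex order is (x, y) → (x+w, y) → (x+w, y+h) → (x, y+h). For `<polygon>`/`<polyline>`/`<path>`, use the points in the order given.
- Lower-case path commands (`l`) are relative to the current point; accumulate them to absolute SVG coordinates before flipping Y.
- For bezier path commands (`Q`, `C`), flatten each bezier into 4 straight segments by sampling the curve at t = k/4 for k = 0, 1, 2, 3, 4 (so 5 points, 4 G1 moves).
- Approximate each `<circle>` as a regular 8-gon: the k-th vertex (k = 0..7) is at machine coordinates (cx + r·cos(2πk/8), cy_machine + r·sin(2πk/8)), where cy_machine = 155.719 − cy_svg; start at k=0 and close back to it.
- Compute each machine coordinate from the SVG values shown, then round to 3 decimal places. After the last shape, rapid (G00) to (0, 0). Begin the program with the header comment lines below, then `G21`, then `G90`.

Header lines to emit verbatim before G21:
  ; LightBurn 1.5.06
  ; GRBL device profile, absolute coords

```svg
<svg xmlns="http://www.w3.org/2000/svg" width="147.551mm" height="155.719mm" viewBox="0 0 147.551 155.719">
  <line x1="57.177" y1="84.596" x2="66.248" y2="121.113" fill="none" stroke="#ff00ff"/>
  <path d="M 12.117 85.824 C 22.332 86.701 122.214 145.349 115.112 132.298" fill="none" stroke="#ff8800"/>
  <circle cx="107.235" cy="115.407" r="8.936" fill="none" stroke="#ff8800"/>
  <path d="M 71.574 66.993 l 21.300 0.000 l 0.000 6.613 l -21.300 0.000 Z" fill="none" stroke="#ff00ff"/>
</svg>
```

viewBox `0 0 147.551 155.719` with mm width/height → 1 unit = 1 mm. Flip: y_m = 155.719 − y_svg.

**Shape 1** — `<line>` line segment, stroke `#ff00ff` → engrave (S273, F3224). Machine vertices: (57.177,71.123) → (66.248,34.606). Open path.

**Shape 2** — `<path>` cubic bezier, stroke `#ff8800` → cut (S918, F1038). Control points (SVG): P0=(12.117,85.824), P1=(22.332,86.701), P2=(122.214,145.349), P3=(115.112,132.298); sampled at t=k/4. Machine vertices: (12.117,69.895) → (33.518,60.428) → (70.108,41.435) → (103.452,25.053) → (115.112,23.421). Open path.

**Shape 3** — `<circle>` circle, stroke `#ff8800` → cut (S918, F1038). Machine vertices: (116.171,40.312) → (113.554,46.631) → (107.235,49.248) → (100.916,46.631) → (98.299,40.312) → (100.916,33.993) → (107.235,31.376) → (113.554,33.993) → (116.171,40.312). Closed: final G1 returns to the first vertex.

**Shape 4** — `<path>` rectangle, stroke `#ff00ff` → engrave (S273, F3224). Machine vertices: (71.574,88.726) → (92.874,88.726) → (92.874,82.113) → (71.574,82.113) → (71.574,88.726). Closed: final G1 returns to the first vertex.

; LightBurn 1.5.06
; GRBL device profile, absolute coords
G21
G90
G00 X57.177 Y71.123
M4 S273
G1 X66.248 Y34.606 F3224
G00 X12.117 Y69.895
M4 S918
G1 X33.518 Y60.428 F1038
G1 X70.108 Y41.435
G1 X103.452 Y25.053
G1 X115.112 Y23.421
G00 X116.171 Y40.312
M4 S918
G1 X113.554 Y46.631 F1038
G1 X107.235 Y49.248
G1 X100.916 Y46.631
G1 X98.299 Y40.312
G1 X100.916 Y33.993
G1 X107.235 Y31.376
G1 X113.554 Y33.993
G1 X116.171 Y40.312
G00 X71.574 Y88.726
M4 S273
G1 X92.874 Y88.726 F3224
G1 X92.874 Y82.113
G1 X71.574 Y82.113
G1 X71.574 Y88.726
M5
G00 X0.000 Y0.000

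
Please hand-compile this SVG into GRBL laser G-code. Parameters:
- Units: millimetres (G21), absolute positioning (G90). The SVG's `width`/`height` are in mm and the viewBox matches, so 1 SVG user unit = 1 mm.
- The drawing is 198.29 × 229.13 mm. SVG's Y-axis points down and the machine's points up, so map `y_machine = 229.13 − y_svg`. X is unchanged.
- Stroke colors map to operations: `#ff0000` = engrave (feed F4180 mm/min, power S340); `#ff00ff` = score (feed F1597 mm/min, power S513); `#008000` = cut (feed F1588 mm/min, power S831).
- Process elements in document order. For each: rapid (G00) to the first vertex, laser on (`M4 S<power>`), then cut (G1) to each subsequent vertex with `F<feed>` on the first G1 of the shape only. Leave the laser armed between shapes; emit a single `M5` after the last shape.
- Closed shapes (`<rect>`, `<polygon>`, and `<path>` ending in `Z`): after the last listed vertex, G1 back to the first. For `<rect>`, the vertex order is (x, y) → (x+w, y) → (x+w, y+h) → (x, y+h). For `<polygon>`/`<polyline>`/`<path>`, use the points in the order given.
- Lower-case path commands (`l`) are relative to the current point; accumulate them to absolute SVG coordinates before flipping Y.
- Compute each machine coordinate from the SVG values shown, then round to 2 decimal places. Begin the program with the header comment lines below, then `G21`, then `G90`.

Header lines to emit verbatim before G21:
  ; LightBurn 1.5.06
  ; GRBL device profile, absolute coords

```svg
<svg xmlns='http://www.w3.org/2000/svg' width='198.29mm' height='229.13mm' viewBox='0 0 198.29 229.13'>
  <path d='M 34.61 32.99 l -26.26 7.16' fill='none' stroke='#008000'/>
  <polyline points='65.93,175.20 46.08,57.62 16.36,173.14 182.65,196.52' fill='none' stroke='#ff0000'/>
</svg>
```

; LightBurn 1.5.06
; GRBL device profile, absolute coords
G21
G90
G00 X34.61 Y196.14
M4 S831
G1 X8.35 Y188.98 F1588
G00 X65.93 Y53.93
M4 S340
G1 X46.08 Y171.51 F4180
G1 X16.36 Y55.99
G1 X182.65 Y32.61
M5

viewBox `0 0 198.29 229.13` with mm width/height → 1 unit = 1 mm. Flip: y_m = 229.13 − y_svg.

**Shape 1** — `<path>` line segment, stroke `#008000` → cut (S831, F1588). Machine vertices: (34.61,196.14) → (8.35,188.98). Open path.

**Shape 2** — `<polyline>` open polyline, stroke `#ff0000` → engrave (S340, F4180). Machine vertices: (65.93,53.93) → (46.08,171.51) → (16.36,55.99) → (182.65,32.61). Open path.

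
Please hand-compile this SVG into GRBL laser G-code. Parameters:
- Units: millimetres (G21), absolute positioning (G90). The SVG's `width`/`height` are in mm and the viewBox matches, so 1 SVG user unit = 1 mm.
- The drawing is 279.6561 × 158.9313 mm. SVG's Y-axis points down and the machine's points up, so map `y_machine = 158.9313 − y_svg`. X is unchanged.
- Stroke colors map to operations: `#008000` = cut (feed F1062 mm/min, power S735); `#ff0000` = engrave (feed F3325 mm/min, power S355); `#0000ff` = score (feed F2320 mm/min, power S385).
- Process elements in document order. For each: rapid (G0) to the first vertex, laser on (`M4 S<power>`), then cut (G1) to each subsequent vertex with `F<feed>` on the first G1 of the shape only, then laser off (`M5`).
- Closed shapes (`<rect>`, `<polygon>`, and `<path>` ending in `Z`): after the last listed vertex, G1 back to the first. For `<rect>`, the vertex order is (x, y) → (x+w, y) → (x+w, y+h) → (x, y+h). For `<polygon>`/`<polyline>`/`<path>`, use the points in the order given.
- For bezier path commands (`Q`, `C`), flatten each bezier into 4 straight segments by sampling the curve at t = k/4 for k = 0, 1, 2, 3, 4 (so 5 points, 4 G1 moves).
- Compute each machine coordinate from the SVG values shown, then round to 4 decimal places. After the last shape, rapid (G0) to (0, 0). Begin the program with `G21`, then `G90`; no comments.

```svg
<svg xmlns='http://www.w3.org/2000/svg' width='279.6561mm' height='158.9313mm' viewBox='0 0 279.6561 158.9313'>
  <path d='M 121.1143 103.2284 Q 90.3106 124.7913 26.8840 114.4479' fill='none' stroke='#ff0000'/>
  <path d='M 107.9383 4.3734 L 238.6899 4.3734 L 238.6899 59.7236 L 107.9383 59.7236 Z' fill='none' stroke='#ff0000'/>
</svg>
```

G21
G90
G0 X121.1143 Y55.7029
M4 S355
G1 X103.6735 Y46.9156 F3325
G1 X82.1549 Y42.1166
G1 X56.5584 Y41.3058
G1 X26.8840 Y44.4834
M5
G0 X107.9383 Y154.5579
M4 S355
G1 X238.6899 Y154.5579 F3325
G1 X238.6899 Y99.2077
G1 X107.9383 Y99.2077
G1 X107.9383 Y154.5579
M5
G0 X0.0000 Y0.0000

Since the viewBox matches the mm dimensions, user units are millimetres directly. The only transform is the Y-flip y_m = 158.9313 − y_svg.

Shape 1 is a quadratic bezier drawn with `<path>`. Its stroke #ff0000 means engrave at S355, F3325. After flipping Y the toolpath is (121.1143,55.7029) → (103.6735,46.9156) → (82.1549,42.1166) → (56.5584,41.3058) → (26.8840,44.4834).

Shape 2 is a rectangle drawn with `<path>`. Its stroke #ff0000 means engrave at S355, F3325. After flipping Y the toolpath is (107.9383,154.5579) → (238.6899,154.5579) → (238.6899,99.2077) → (107.9383,99.2077) → (107.9383,154.5579), returning to the start.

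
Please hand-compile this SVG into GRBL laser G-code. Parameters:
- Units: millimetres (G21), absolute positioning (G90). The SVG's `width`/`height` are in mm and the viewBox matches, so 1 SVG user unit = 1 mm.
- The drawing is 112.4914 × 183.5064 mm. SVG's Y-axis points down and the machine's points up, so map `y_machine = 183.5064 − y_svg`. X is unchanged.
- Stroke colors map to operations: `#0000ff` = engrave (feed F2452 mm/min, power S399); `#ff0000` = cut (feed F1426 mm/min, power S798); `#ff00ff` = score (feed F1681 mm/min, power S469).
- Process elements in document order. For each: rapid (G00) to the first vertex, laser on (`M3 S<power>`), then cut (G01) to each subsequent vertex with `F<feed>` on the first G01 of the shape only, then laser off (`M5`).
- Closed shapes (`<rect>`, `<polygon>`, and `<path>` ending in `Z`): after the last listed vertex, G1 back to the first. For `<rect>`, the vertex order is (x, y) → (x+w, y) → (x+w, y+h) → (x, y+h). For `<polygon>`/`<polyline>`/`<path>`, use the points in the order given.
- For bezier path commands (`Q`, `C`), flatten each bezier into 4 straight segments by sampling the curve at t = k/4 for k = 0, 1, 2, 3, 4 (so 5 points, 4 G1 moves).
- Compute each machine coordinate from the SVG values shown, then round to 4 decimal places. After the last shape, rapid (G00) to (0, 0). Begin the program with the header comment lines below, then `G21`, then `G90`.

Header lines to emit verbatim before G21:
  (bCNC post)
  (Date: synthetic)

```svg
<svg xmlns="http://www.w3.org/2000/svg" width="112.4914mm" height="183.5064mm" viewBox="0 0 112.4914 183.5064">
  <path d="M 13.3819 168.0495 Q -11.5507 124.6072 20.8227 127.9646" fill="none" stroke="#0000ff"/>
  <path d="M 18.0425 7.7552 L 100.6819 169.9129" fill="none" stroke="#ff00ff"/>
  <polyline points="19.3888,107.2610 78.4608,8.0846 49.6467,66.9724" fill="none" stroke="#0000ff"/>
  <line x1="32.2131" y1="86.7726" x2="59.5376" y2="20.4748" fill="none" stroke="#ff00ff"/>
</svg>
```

viewBox `0 0 112.4914 183.5064` with mm width/height → 1 unit = 1 mm. Flip: y_m = 183.5064 − y_svg.

**Shape 1** — `<path>` quadratic bezier, stroke `#0000ff` → engrave (S399, F2452). Control points (SVG): P0=(13.3819,168.0495), P1=(-11.5507,124.6072), P2=(20.8227,127.9646); sampled at t=k/4. Machine vertices: (13.3819,15.4569) → (4.4972,34.2531) → (2.7758,47.1993) → (8.2176,54.2955) → (20.8227,55.5418). Open path.

**Shape 2** — `<path>` line segment, stroke `#ff00ff` → score (S469, F1681). Machine vertices: (18.0425,175.7512) → (100.6819,13.5935). Open path.

**Shape 3** — `<polyline>` open polyline, stroke `#0000ff` → engrave (S399, F2452). Machine vertices: (19.3888,76.2454) → (78.4608,175.4218) → (49.6467,116.5340). Open path.

**Shape 4** — `<line>` line segment, stroke `#ff00ff` → score (S469, F1681). Machine vertices: (32.2131,96.7338) → (59.5376,163.0316). Open path.

(bCNC post)
(Date: synthetic)
G21
G90
G00 X13.3819 Y15.4569
M3 S399
G01 X4.4972 Y34.2531 F2452
G01 X2.7758 Y47.1993
G01 X8.2176 Y54.2955
G01 X20.8227 Y55.5418
M5
G00 X18.0425 Y175.7512
M3 S469
G01 X100.6819 Y13.5935 F1681
M5
G00 X19.3888 Y76.2454
M3 S399
G01 X78.4608 Y175.4218 F2452
G01 X49.6467 Y116.5340
M5
G00 X32.2131 Y96.7338
M3 S469
G01 X59.5376 Y163.0316 F1681
M5
G00 X0.0000 Y0.0000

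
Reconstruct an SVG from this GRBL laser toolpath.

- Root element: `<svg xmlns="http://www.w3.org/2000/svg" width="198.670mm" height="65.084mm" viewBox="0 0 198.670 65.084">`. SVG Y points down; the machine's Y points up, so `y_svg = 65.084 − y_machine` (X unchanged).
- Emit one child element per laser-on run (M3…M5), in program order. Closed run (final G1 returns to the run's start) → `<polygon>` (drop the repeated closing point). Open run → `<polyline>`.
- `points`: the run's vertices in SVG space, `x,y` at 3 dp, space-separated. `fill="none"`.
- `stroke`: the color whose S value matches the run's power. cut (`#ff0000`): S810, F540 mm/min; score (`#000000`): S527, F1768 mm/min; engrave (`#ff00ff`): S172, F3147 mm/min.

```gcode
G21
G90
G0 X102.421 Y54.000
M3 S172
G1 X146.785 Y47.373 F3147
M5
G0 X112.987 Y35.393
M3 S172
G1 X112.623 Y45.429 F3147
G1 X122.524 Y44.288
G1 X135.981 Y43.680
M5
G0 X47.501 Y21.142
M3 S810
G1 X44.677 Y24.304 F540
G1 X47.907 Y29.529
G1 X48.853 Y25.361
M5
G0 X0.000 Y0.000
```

<svg xmlns="http://www.w3.org/2000/svg" width="198.670mm" height="65.084mm" viewBox="0 0 198.670 65.084">
  <polyline points="102.421,11.084 146.785,17.711" fill="none" stroke="#ff00ff"/>
  <polyline points="112.987,29.691 112.623,19.655 122.524,20.796 135.981,21.404" fill="none" stroke="#ff00ff"/>
  <polyline points="47.501,43.942 44.677,40.780 47.907,35.555 48.853,39.723" fill="none" stroke="#ff0000"/>
</svg>

y_svg = 65.084 − y_m.

[1] S172→`#ff00ff` (engrave); open run; points: 102.421,11.084 146.785,17.711

[2] S172→`#ff00ff` (engrave); open run; points: 112.987,29.691 112.623,19.655 122.524,20.796 135.981,21.404

[3] S810→`#ff0000` (cut); open run; points: 47.501,43.942 44.677,40.780 47.907,35.555 48.853,39.723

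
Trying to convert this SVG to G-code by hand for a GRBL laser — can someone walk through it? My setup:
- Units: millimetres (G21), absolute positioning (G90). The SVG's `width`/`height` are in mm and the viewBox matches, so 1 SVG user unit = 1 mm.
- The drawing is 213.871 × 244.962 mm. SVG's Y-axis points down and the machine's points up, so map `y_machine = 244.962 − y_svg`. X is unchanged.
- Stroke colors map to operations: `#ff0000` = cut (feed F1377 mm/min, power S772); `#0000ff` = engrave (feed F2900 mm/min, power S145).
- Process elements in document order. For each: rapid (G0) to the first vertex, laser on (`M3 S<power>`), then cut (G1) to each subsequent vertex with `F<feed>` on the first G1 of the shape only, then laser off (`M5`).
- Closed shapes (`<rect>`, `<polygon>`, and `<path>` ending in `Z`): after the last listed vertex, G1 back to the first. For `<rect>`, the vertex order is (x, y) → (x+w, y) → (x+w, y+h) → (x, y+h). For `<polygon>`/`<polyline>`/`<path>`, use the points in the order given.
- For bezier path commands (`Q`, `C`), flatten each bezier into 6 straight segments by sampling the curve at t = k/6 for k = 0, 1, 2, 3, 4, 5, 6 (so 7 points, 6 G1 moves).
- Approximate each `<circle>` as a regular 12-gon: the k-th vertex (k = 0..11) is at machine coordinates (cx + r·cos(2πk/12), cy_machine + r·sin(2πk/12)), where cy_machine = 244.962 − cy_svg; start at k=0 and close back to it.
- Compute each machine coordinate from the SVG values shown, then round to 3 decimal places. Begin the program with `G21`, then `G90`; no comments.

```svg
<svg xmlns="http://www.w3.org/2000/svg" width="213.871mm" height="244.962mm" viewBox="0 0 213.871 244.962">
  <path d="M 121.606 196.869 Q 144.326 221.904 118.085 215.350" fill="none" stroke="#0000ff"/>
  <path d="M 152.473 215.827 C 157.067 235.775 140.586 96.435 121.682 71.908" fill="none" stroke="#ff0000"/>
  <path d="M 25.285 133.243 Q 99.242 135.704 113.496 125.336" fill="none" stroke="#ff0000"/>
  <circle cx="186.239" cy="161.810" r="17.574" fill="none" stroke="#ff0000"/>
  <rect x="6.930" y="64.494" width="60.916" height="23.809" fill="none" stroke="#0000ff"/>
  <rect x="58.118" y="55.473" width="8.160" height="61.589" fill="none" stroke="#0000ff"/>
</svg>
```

1 u = 1 mm; y_m = 244.962 − y.

[1] `<path>` quadratic bezier, #0000ff→engrave S145 F2900: (121.606,48.093) → (127.819,40.625) → (131.313,34.913) → (132.086,30.955) → (130.139,28.753) → (125.472,28.305) → (118.085,29.612)

[2] `<path>` cubic bezier, #ff0000→cut S772 F1377: (152.473,29.135) → (153.100,31.166) → (150.733,52.131) → (145.889,84.416) → (139.088,120.408) → (130.846,152.492) → (121.682,173.054)

[3] `<path>` quadratic bezier, #ff0000→cut S772 F1377: (25.285,111.719) → (48.279,111.255) → (67.956,111.504) → (84.316,112.465) → (97.360,114.139) → (107.086,116.526) → (113.496,119.626)

[4] `<circle>` circle, #ff0000→cut S772 F1377: (203.813,83.152) → (201.459,91.939) → (195.026,98.372) → (186.239,100.726) → (177.452,98.372) → (171.019,91.939) → (168.665,83.152) → (171.019,74.365) → (177.452,67.932) → (186.239,65.578) → (195.026,67.932) → (201.459,74.365) → (203.813,83.152) (closed)

[5] `<rect>` rectangle, #0000ff→engrave S145 F2900: (6.930,180.468) → (67.846,180.468) → (67.846,156.659) → (6.930,156.659) → (6.930,180.468) (closed)

[6] `<rect>` rectangle, #0000ff→engrave S145 F2900: (58.118,189.489) → (66.278,189.489) → (66.278,127.900) → (58.118,127.900) → (58.118,189.489) (closed)

G21
G90
G0 X121.606 Y48.093
M3 S145
G1 X127.819 Y40.625 F2900
G1 X131.313 Y34.913
G1 X132.086 Y30.955
G1 X130.139 Y28.753
G1 X125.472 Y28.305
G1 X118.085 Y29.612
M5
G0 X152.473 Y29.135
M3 S772
G1 X153.100 Y31.166 F1377
G1 X150.733 Y52.131
G1 X145.889 Y84.416
G1 X139.088 Y120.408
G1 X130.846 Y152.492
G1 X121.682 Y173.054
M5
G0 X25.285 Y111.719
M3 S772
G1 X48.279 Y111.255 F1377
G1 X67.956 Y111.504
G1 X84.316 Y112.465
G1 X97.360 Y114.139
G1 X107.086 Y116.526
G1 X113.496 Y119.626
M5
G0 X203.813 Y83.152
M3 S772
G1 X201.459 Y91.939 F1377
G1 X195.026 Y98.372
G1 X186.239 Y100.726
G1 X177.452 Y98.372
G1 X171.019 Y91.939
G1 X168.665 Y83.152
G1 X171.019 Y74.365
G1 X177.452 Y67.932
G1 X186.239 Y65.578
G1 X195.026 Y67.932
G1 X201.459 Y74.365
G1 X203.813 Y83.152
M5
G0 X6.930 Y180.468
M3 S145
G1 X67.846 Y180.468 F2900
G1 X67.846 Y156.659
G1 X6.930 Y156.659
G1 X6.930 Y180.468
M5
G0 X58.118 Y189.489
M3 S145
G1 X66.278 Y189.489 F2900
G1 X66.278 Y127.900
G1 X58.118 Y127.900
G1 X58.118 Y189.489
M5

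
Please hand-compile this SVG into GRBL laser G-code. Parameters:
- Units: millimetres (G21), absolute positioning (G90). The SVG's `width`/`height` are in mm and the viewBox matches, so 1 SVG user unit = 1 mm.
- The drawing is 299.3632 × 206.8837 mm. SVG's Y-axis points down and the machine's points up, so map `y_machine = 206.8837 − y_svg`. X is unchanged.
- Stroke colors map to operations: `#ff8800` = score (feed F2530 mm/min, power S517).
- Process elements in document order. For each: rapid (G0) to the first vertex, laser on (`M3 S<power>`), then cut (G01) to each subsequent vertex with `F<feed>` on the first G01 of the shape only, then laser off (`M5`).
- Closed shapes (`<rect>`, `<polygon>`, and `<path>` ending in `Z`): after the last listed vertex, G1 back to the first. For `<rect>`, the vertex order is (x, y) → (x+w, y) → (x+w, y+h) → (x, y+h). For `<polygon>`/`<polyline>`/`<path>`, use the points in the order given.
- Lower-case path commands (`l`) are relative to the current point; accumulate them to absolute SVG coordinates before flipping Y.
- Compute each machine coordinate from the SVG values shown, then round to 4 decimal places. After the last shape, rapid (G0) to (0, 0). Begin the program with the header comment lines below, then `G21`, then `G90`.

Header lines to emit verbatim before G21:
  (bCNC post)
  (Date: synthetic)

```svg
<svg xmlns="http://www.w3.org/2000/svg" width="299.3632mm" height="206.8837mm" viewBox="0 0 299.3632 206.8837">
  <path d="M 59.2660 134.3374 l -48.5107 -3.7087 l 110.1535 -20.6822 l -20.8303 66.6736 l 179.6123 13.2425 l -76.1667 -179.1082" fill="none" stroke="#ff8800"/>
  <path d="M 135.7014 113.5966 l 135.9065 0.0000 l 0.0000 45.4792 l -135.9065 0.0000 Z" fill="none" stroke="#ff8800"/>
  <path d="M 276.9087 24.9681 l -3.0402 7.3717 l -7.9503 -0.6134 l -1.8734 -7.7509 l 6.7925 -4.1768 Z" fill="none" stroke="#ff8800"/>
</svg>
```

(bCNC post)
(Date: synthetic)
G21
G90
G0 X59.2660 Y72.5463
M3 S517
G01 X10.7553 Y76.2550 F2530
G01 X120.9088 Y96.9372
G01 X100.0785 Y30.2636
G01 X279.6908 Y17.0211
G01 X203.5241 Y196.1293
M5
G0 X135.7014 Y93.2871
M3 S517
G01 X271.6079 Y93.2871 F2530
G01 X271.6079 Y47.8079
G01 X135.7014 Y47.8079
G01 X135.7014 Y93.2871
M5
G0 X276.9087 Y181.9156
M3 S517
G01 X273.8685 Y174.5439 F2530
G01 X265.9182 Y175.1573
G01 X264.0448 Y182.9082
G01 X270.8373 Y187.0850
G01 X276.9087 Y181.9156
M5
G0 X0.0000 Y0.0000

Since the viewBox matches the mm dimensions, user units are millimetres directly. The only transform is the Y-flip y_m = 206.8837 − y_svg.

Shape 1 is a open polyline drawn with `<path>`. Its stroke #ff8800 means score at S517, F2530. After flipping Y the toolpath is (59.2660,72.5463) → (10.7553,76.2550) → (120.9088,96.9372) → (100.0785,30.2636) → (279.6908,17.0211) → (203.5241,196.1293).

Shape 2 is a rectangle drawn with `<path>`. Its stroke #ff8800 means score at S517, F2530. After flipping Y the toolpath is (135.7014,93.2871) → (271.6079,93.2871) → (271.6079,47.8079) → (135.7014,47.8079) → (135.7014,93.2871), returning to the start.

Shape 3 is a regular polygon drawn with `<path>`. Its stroke #ff8800 means score at S517, F2530. After flipping Y the toolpath is (276.9087,181.9156) → (273.8685,174.5439) → (265.9182,175.1573) → (264.0448,182.9082) → (270.8373,187.0850) → (276.9087,181.9156), returning to the start.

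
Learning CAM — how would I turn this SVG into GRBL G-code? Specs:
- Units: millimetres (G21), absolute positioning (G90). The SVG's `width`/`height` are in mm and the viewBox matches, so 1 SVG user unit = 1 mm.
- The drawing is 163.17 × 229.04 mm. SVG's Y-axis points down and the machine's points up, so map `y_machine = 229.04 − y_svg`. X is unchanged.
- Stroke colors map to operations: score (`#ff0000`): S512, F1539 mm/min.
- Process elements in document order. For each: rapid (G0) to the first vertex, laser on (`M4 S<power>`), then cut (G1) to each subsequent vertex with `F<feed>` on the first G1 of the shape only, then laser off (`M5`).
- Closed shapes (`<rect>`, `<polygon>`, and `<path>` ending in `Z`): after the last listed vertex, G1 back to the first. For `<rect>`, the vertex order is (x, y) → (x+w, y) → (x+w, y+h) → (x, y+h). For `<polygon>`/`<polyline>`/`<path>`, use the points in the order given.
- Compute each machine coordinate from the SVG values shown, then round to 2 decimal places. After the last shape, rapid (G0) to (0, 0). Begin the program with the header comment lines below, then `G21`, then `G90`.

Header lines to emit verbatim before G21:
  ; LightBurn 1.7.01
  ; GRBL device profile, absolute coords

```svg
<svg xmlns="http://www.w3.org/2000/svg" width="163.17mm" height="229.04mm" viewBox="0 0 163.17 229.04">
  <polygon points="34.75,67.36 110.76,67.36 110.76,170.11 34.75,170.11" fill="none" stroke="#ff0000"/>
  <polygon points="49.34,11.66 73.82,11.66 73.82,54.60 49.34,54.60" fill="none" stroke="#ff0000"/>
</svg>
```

; LightBurn 1.7.01
; GRBL device profile, absolute coords
G21
G90
G0 X34.75 Y161.68
M4 S512
G1 X110.76 Y161.68 F1539
G1 X110.76 Y58.93
G1 X34.75 Y58.93
G1 X34.75 Y161.68
M5
G0 X49.34 Y217.38
M4 S512
G1 X73.82 Y217.38 F1539
G1 X73.82 Y174.44
G1 X49.34 Y174.44
G1 X49.34 Y217.38
M5
G0 X0.00 Y0.00

viewBox `0 0 163.17 229.04` with mm width/height → 1 unit = 1 mm. Flip: y_m = 229.04 − y_svg.

**Shape 1** — `<polygon>` rectangle, stroke `#ff0000` → score (S512, F1539). Machine vertices: (34.75,161.68) → (110.76,161.68) → (110.76,58.93) → (34.75,58.93) → (34.75,161.68). Closed: final G1 returns to the first vertex.

**Shape 2** — `<polygon>` rectangle, stroke `#ff0000` → score (S512, F1539). Machine vertices: (49.34,217.38) → (73.82,217.38) → (73.82,174.44) → (49.34,174.44) → (49.34,217.38). Closed: final G1 returns to the first vertex.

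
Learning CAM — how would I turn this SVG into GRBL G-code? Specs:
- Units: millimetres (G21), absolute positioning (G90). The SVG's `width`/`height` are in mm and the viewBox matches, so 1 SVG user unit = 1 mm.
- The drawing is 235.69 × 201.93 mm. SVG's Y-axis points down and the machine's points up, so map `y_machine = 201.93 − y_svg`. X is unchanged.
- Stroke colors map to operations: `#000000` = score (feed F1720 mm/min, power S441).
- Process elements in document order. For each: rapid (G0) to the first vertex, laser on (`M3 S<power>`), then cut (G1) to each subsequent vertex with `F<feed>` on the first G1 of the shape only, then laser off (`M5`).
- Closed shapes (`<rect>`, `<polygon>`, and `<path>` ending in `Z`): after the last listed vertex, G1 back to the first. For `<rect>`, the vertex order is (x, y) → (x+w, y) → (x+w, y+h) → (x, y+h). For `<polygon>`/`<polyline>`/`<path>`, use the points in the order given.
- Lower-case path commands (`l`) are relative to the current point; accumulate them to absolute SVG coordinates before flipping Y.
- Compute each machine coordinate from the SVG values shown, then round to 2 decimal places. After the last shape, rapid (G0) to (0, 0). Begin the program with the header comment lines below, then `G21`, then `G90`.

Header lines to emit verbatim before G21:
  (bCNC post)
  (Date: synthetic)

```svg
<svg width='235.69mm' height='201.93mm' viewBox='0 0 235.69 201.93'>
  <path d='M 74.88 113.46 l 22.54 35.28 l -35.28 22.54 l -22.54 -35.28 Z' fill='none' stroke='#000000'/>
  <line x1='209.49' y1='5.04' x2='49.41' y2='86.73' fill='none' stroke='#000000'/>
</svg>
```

(bCNC post)
(Date: synthetic)
G21
G90
G0 X74.88 Y88.47
M3 S441
G1 X97.42 Y53.19 F1720
G1 X62.14 Y30.65
G1 X39.60 Y65.93
G1 X74.88 Y88.47
M5
G0 X209.49 Y196.89
M3 S441
G1 X49.41 Y115.20 F1720
M5
G0 X0.00 Y0.00

Since the viewBox matches the mm dimensions, user units are millimetres directly. The only transform is the Y-flip y_m = 201.93 − y_svg.

Shape 1 is a regular polygon drawn with `<path>`. Its stroke #000000 means score at S441, F1720. After flipping Y the toolpath is (74.88,88.47) → (97.42,53.19) → (62.14,30.65) → (39.60,65.93) → (74.88,88.47), returning to the start.

Shape 2 is a line segment drawn with `<line>`. Its stroke #000000 means score at S441, F1720. After flipping Y the toolpath is (209.49,196.89) → (49.41,115.20).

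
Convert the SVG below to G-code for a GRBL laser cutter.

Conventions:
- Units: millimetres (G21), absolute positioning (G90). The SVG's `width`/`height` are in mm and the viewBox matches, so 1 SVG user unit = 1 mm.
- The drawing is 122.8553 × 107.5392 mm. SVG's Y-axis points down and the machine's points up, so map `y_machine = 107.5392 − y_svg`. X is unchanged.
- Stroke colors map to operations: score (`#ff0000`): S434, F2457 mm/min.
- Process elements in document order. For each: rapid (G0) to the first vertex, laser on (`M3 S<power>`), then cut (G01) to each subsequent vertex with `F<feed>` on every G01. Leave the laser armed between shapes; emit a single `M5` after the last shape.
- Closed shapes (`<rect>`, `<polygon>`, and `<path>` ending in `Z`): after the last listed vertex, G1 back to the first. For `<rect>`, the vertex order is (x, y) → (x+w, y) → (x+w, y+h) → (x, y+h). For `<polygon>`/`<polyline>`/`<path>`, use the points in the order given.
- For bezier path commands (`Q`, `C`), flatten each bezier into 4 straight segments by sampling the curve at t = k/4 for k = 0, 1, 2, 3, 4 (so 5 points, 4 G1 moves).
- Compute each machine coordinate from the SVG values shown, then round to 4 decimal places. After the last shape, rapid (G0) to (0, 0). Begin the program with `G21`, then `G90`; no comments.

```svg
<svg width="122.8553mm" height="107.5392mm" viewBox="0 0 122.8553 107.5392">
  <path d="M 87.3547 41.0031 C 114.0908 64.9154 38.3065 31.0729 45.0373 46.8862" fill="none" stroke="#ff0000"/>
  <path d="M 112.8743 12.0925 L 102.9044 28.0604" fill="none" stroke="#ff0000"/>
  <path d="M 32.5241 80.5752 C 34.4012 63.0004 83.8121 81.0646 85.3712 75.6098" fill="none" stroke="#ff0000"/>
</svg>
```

G21
G90
G0 X87.3547 Y66.5361
M3 S434
G01 X91.0754 Y57.7526 F2457
G01 X73.6980 Y60.5574 F2457
G01 X52.5696 Y64.8808 F2457
G01 X45.0373 Y60.6530 F2457
G0 X112.8743 Y95.4467
M3 S434
G01 X102.9044 Y79.4788 F2457
G0 X32.5241 Y26.9640
M3 S434
G01 X41.3541 Y34.3871 F2457
G01 X59.0669 Y33.9917 F2457
G01 X76.7201 Y31.3238 F2457
G01 X85.3712 Y31.9294 F2457
M5
G0 X0.0000 Y0.0000

Since the viewBox matches the mm dimensions, user units are millimetres directly. The only transform is the Y-flip y_m = 107.5392 − y_svg.

Shape 1 is a cubic bezier drawn with `<path>`. Its stroke #ff0000 means score at S434, F2457. After flipping Y the toolpath is (87.3547,66.5361) → (91.0754,57.7526) → (73.6980,60.5574) → (52.5696,64.8808) → (45.0373,60.6530).

Shape 2 is a line segment drawn with `<path>`. Its stroke #ff0000 means score at S434, F2457. After flipping Y the toolpath is (112.8743,95.4467) → (102.9044,79.4788).

Shape 3 is a cubic bezier drawn with `<path>`. Its stroke #ff0000 means score at S434, F2457. After flipping Y the toolpath is (32.5241,26.9640) → (41.3541,34.3871) → (59.0669,33.9917) → (76.7201,31.3238) → (85.3712,31.9294).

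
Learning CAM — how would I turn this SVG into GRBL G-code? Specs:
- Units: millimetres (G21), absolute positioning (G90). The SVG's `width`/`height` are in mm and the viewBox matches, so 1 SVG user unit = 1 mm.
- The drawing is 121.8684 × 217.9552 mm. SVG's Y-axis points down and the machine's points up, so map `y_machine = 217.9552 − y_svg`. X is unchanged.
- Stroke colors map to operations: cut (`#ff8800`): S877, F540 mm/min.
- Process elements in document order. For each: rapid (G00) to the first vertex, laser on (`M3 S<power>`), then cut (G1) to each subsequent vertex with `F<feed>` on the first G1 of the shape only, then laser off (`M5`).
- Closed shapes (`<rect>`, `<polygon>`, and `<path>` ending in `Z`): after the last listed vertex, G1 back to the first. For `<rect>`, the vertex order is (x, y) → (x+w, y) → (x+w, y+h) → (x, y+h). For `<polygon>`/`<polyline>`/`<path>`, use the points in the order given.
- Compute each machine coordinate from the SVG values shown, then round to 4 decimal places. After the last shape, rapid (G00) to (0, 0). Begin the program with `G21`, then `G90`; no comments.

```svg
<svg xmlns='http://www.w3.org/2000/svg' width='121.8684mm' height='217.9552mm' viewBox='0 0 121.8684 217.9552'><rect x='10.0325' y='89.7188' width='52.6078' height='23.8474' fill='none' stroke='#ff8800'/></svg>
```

G21
G90
G00 X10.0325 Y128.2364
M3 S877
G1 X62.6403 Y128.2364 F540
G1 X62.6403 Y104.3890
G1 X10.0325 Y104.3890
G1 X10.0325 Y128.2364
M5
G00 X0.0000 Y0.0000

1 u = 1 mm; y_m = 217.9552 − y.

[1] `<rect>` rectangle, #ff8800→cut S877 F540: (10.0325,128.2364) → (62.6403,128.2364) → (62.6403,104.3890) → (10.0325,104.3890) → (10.0325,128.2364) (closed)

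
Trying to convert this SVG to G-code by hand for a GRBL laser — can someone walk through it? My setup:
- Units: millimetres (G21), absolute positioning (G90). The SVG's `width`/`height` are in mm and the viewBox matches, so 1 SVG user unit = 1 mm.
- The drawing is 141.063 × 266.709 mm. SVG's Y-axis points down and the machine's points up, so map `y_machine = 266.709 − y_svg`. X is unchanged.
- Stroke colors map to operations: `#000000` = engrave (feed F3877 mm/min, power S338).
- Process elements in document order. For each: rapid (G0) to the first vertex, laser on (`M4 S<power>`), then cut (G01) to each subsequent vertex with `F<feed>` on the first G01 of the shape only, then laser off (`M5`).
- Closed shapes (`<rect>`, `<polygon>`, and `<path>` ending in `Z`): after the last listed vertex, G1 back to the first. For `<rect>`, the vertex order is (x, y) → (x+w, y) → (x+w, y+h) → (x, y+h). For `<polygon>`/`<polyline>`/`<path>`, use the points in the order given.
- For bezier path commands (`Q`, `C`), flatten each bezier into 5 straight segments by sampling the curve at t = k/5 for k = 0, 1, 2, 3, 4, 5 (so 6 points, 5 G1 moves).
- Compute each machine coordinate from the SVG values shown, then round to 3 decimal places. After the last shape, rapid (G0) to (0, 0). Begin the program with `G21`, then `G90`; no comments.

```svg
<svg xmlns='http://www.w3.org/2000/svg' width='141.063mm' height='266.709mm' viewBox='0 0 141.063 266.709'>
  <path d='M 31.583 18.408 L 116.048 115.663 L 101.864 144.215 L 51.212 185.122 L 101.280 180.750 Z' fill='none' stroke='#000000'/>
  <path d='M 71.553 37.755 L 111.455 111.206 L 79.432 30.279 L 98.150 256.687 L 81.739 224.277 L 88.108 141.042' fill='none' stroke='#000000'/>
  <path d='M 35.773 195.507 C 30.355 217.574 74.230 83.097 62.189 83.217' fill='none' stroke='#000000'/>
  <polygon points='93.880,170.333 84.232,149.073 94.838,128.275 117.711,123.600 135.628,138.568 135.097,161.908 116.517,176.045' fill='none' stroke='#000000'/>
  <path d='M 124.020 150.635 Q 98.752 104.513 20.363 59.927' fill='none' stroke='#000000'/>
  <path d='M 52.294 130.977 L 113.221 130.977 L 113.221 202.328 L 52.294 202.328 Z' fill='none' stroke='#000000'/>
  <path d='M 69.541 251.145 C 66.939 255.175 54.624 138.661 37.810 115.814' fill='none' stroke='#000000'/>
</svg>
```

G21
G90
G0 X31.583 Y248.301
M4 S338
G01 X116.048 Y151.046 F3877
G01 X101.864 Y122.494
G01 X51.212 Y81.587
G01 X101.280 Y85.959
G01 X31.583 Y248.301
M5
G0 X71.553 Y228.954
M4 S338
G01 X111.455 Y155.503 F3877
G01 X79.432 Y236.430
G01 X98.150 Y10.022
G01 X81.739 Y42.432
G01 X88.108 Y125.667
M5
G0 X35.773 Y71.202
M4 S338
G01 X37.596 Y74.418 F3877
G01 X46.199 Y101.230
G01 X56.532 Y137.662
G01 X63.545 Y169.741
G01 X62.189 Y183.492
M5
G0 X93.880 Y96.376
M4 S338
G01 X84.232 Y117.636 F3877
G01 X94.838 Y138.434
G01 X117.711 Y143.109
G01 X135.628 Y128.141
G01 X135.097 Y104.801
G01 X116.517 Y90.664
G01 X93.880 Y96.376
M5
G0 X124.020 Y116.074
M4 S338
G01 X111.788 Y134.461 F3877
G01 X95.306 Y152.726
G01 X74.575 Y170.867
G01 X49.594 Y188.886
G01 X20.363 Y206.782
M5
G0 X52.294 Y135.732
M4 S338
G01 X113.221 Y135.732 F3877
G01 X113.221 Y64.381
G01 X52.294 Y64.381
G01 X52.294 Y135.732
M5
G0 X69.541 Y15.564
M4 S338
G01 X66.856 Y25.898 F3877
G01 X62.090 Y54.880
G01 X55.494 Y92.228
G01 X47.317 Y127.660
G01 X37.810 Y150.895
M5
G0 X0.000 Y0.000

viewBox `0 0 141.063 266.709` with mm width/height → 1 unit = 1 mm. Flip: y_m = 266.709 − y_svg.

**Shape 1** — `<path>` closed polygon, stroke `#000000` → engrave (S338, F3877). Machine vertices: (31.583,248.301) → (116.048,151.046) → (101.864,122.494) → (51.212,81.587) → (101.280,85.959) → (31.583,248.301). Closed: final G1 returns to the first vertex.

**Shape 2** — `<path>` open polyline, stroke `#000000` → engrave (S338, F3877). Machine vertices: (71.553,228.954) → (111.455,155.503) → (79.432,236.430) → (98.150,10.022) → (81.739,42.432) → (88.108,125.667). Open path.

**Shape 3** — `<path>` cubic bezier, stroke `#000000` → engrave (S338, F3877). Control points (SVG): P0=(35.773,195.507), P1=(30.355,217.574), P2=(74.230,83.097), P3=(62.189,83.217); sampled at t=k/5. Machine vertices: (35.773,71.202) → (37.596,74.418) → (46.199,101.230) → (56.532,137.662) → (63.545,169.741) → (62.189,183.492). Open path.

**Shape 4** — `<polygon>` regular polygon, stroke `#000000` → engrave (S338, F3877). Machine vertices: (93.880,96.376) → (84.232,117.636) → (94.838,138.434) → (117.711,143.109) → (135.628,128.141) → (135.097,104.801) → (116.517,90.664) → (93.880,96.376). Closed: final G1 returns to the first vertex.

**Shape 5** — `<path>` quadratic bezier, stroke `#000000` → engrave (S338, F3877). Control points (SVG): P0=(124.020,150.635), P1=(98.752,104.513), P2=(20.363,59.927); sampled at t=k/5. Machine vertices: (124.020,116.074) → (111.788,134.461) → (95.306,152.726) → (74.575,170.867) → (49.594,188.886) → (20.363,206.782). Open path.

**Shape 6** — `<path>` rectangle, stroke `#000000` → engrave (S338, F3877). Machine vertices: (52.294,135.732) → (113.221,135.732) → (113.221,64.381) → (52.294,64.381) → (52.294,135.732). Closed: final G1 returns to the first vertex.

**Shape 7** — `<path>` cubic bezier, stroke `#000000` → engrave (S338, F3877). Control points (SVG): P0=(69.541,251.145), P1=(66.939,255.175), P2=(54.624,138.661), P3=(37.810,115.814); sampled at t=k/5. Machine vertices: (69.541,15.564) → (66.856,25.898) → (62.090,54.880) → (55.494,92.228) → (47.317,127.660) → (37.810,150.895). Open path.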